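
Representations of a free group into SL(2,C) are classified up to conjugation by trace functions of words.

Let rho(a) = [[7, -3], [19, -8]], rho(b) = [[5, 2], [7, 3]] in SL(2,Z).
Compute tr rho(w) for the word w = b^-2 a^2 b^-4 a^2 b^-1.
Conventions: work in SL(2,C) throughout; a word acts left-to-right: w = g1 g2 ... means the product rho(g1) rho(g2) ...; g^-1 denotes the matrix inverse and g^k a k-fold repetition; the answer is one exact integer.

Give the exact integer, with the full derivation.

rho(b^-1) = [[3, -2], [-7, 5]]
... * rho(b^-1) = [[3, -2], [-7, 5]]  ->  [[23, -16], [-56, 39]]
... * rho(a) = [[7, -3], [19, -8]]  ->  [[-143, 59], [349, -144]]
... * rho(a) = [[7, -3], [19, -8]]  ->  [[120, -43], [-293, 105]]
... * rho(b^-1) = [[3, -2], [-7, 5]]  ->  [[661, -455], [-1614, 1111]]
... * rho(b^-1) = [[3, -2], [-7, 5]]  ->  [[5168, -3597], [-12619, 8783]]
... * rho(b^-1) = [[3, -2], [-7, 5]]  ->  [[40683, -28321], [-99338, 69153]]
... * rho(b^-1) = [[3, -2], [-7, 5]]  ->  [[320296, -222971], [-782085, 544441]]
... * rho(a) = [[7, -3], [19, -8]]  ->  [[-1994377, 822880], [4869784, -2009273]]
... * rho(a) = [[7, -3], [19, -8]]  ->  [[1674081, -599909], [-4087699, 1464832]]
... * rho(b^-1) = [[3, -2], [-7, 5]]  ->  [[9221606, -6347707], [-22516921, 15499558]]
tr = 9221606 + 15499558 = 24721164

24721164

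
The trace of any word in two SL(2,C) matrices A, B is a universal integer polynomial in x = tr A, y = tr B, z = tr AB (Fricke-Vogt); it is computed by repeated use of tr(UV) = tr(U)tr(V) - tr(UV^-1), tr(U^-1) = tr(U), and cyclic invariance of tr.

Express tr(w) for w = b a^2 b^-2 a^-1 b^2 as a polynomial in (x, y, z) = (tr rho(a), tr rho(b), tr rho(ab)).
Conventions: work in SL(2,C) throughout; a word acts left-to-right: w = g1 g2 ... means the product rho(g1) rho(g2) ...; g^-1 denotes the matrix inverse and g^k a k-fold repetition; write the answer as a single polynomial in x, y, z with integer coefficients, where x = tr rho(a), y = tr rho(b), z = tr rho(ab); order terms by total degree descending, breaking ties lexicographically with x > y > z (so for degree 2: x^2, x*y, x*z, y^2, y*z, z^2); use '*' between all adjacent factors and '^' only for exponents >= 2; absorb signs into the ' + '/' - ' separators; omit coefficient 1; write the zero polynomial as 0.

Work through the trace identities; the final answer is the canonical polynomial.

trace(b a b) = trace(b)*trace(a b) - trace(a)   [square of b] = y*z - x
trace(b^3 a) = trace(b)*trace(b a b) - trace(b a)   [square of b] = y^2*z - x*y - z
trace(b^4 a) = trace(b)*trace(b a b^2) - trace(b a b)   [square of b] = y^3*z - x*y^2 - 2*y*z + x
trace(b^2) = trace(b)*trace(b) - trace(1)   [square of b] = y^2 - 2
trace(b^3) = trace(b)*trace(b^2) - trace(b)   [square of b] = y^3 - 3*y
trace(b^4) = trace(b)*trace(b^3) - trace(b^2)   [square of b] = y^4 - 4*y^2 + 2
trace(b^3 a^2 b) = trace(a)*trace(b^4 a) - trace(b^4)   [square of a] = x*y^3*z - x^2*y^2 - y^4 - 2*x*y*z + x^2 + 4*y^2 - 2
trace(b a b a) = trace(b a)*trace(b a) - trace(1)   [split at a repeated b] = z^2 - 2
trace(a^2 b a b) = trace(a)*trace(b a b a) - trace(b a b)   [square of a] = x*z^2 - y*z - x
trace(a b a) = trace(a)*trace(b a) - trace(b)   [square of a] = x*z - y
trace(a^2 b a) = trace(a)*trace(a b a) - trace(a b)   [square of a] = x^2*z - x*y - z
trace(b a^2 b a b) = trace(b)*trace(a^2 b a b) - trace(a^2 b a)   [square of b] = x*y*z^2 - x^2*z - y^2*z + z
trace(b^3 a^2 b a) = trace(b)*trace(b a^2 b a b) - trace(b a^2 b a)   [square of b] = x*y^2*z^2 - x^2*y*z - y^3*z - x*z^2 + 2*y*z + x
trace(a^-1 b^3 a^2 b) = trace(b^3 a^2 b)*trace(a) - trace(b^3 a^2 b a)   [inverse elimination on a] = x^2*y^3*z - x^3*y^2 - x*y^4 - x*y^2*z^2 - x^2*y*z + y^3*z + x^3 + 4*x*y^2 + x*z^2 - 2*y*z - 3*x
trace(a^-1 b^3 a^2 b^-1) = trace(a^-1 b^3 a^2)*trace(b) - trace(a^-1 b^3 a^2 b)   [inverse elimination on b] = -x^2*y^3*z + x^3*y^2 + x*y^4 + x*y^2*z^2 + x^2*y*z - x^3 - 5*x*y^2 - x*z^2 + y*z + 3*x
trace(b a^2 b^-2 a^-1 b^2) = trace(a^-1 b^3 a^2 b^-1)*trace(b) - trace(a^-1 b^3 a^2)   [inverse elimination on b] = -x^2*y^4*z + x^3*y^3 + x*y^5 + x*y^3*z^2 + x^2*y^2*z - x^3*y - 5*x*y^3 - x*y*z^2 + 4*x*y + z

-x^2*y^4*z + x^3*y^3 + x*y^5 + x*y^3*z^2 + x^2*y^2*z - x^3*y - 5*x*y^3 - x*y*z^2 + 4*x*y + z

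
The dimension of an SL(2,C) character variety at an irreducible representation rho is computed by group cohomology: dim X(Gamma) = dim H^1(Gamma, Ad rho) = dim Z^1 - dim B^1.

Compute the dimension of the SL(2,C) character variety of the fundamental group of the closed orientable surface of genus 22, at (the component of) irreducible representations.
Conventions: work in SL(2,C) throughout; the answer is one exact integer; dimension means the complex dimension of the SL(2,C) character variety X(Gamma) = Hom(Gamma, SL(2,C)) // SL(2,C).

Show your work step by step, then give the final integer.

126

Gamma = pi_1(Sigma_22) = < a_1, b_1, ..., a_22, b_22 | prod [a_i, b_i] > has 2g = 44 generators and 1 relator.
A cocycle assigns one sl_2 vector per generator subject to the relator condition d_2(z) = 0: dim of the unconstrained space is 3*2g = 132.
d_2 is surjective at irreducible rho (its cokernel H^2 is dual to H^0 = 0), so dim Z^1 = 132 - 3 = 129.
Coboundaries contribute dim B^1 = 3 (injective at irreducible rho).
Hence dim X = 129 - 3 = 126.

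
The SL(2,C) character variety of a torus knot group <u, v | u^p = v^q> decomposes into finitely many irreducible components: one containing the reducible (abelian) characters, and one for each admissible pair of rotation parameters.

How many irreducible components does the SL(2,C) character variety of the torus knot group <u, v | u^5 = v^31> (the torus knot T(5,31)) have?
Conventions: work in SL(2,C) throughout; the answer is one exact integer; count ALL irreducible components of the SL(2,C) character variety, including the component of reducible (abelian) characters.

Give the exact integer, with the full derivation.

In the torus knot group T(5,31), u^5 = v^31 is central, so an irreducible representation sends it to +I or -I (Schur).
This locks tr(u) to 2*cos(pi*alpha/5), alpha in 1..4, and tr(v) to 2*cos(pi*beta/31), beta in 1..30, on each component of irreducible characters.
The two central values (-1)^alpha I and (-1)^beta I must be the same matrix, so alpha and beta share a parity.
Counting: 2 odd alphas x 15 odd betas + 2 even alphas x 15 even betas = 30 + 30 = 60.
That is 60 components of irreducible characters, and with the reducible (abelian) component the total is 61.

61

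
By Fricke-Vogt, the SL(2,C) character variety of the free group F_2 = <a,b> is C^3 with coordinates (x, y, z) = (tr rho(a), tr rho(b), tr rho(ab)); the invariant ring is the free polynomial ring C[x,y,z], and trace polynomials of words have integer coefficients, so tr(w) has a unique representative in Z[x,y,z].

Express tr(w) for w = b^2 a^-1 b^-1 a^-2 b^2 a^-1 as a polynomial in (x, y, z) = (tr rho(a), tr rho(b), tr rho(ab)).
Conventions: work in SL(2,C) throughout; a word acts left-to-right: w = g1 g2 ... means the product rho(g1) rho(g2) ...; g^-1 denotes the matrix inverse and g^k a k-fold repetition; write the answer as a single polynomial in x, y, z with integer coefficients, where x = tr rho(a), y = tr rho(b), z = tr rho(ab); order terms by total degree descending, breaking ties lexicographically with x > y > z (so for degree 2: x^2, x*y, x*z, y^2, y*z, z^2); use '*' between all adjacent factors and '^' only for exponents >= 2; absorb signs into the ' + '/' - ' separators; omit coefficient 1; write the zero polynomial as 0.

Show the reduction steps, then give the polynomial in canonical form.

next, trace(b^2) = trace(b)*trace(b) - trace(1)   [square of b] = y^2 - 2
next, trace(b^3) = trace(b)*trace(b^2) - trace(b)   [square of b] = y^3 - 3*y
next, trace(a b^2) = trace(b)*trace(a b) - trace(a)   [square of b] = y*z - x
and trace(b^3 a) = trace(b)*trace(a b^2) - trace(a b)   [square of b] = y^2*z - x*y - z
trace(b a^-1 b^2) = trace(b^3)*trace(a) - trace(b^3 a)   [inverse elimination on a] = x*y^3 - y^2*z - 2*x*y + z
trace(a b a b) = trace(b a)*trace(b a) - trace(1)   [split at a repeated b] = z^2 - 2
next, trace(a b a) = trace(a)*trace(b a) - trace(b)   [square of a] = x*z - y
and trace(b^2 a b a) = trace(b)*trace(a b a b) - trace(a b a)   [square of b] = y*z^2 - x*z - y
trace(b a^-1 b^2 a) = trace(b^2 a b)*trace(a) - trace(b^2 a b a)   [inverse elimination on a] = x*y^2*z - x^2*y - y*z^2 + y
next, trace(a^-1 b^2 a^-1 b) = trace(b a^-1 b^2)*trace(a) - trace(b a^-1 b^2 a)   [inverse elimination on a] = x^2*y^3 - 2*x*y^2*z - x^2*y + y*z^2 + x*z - y
trace(a^-2 b^2 a^-1 b) = trace(a^-1 b^2 a^-1 b)*trace(a) - trace(a^-1 b^2 a^-1 b a)   [inverse elimination on a] = x^3*y^3 - 2*x^2*y^2*z - x^3*y - x*y^3 + x*y*z^2 + x^2*z + y^2*z + x*y - z
and trace(b^4) = trace(b)*trace(b^3) - trace(b^2)   [square of b] = y^4 - 4*y^2 + 2
trace(b^4 a) = trace(b)*trace(b^2 a b) - trace(b^2 a)   [square of b] = y^3*z - x*y^2 - 2*y*z + x
trace(b^2 a^-1 b^2) = trace(b^4)*trace(a) - trace(b^4 a)   [inverse elimination on a] = x*y^4 - y^3*z - 3*x*y^2 + 2*y*z + x
next, trace(a^2) = trace(a)*trace(a) - trace(1)   [square of a] = x^2 - 2
trace(a b^2 a) = trace(b)*trace(a^2 b) - trace(a^2)   [square of b] = x*y*z - x^2 - y^2 + 2
next, trace(b^2 a b^2 a) = trace(b)*trace(a b^2 a b) - trace(a b^2 a)   [square of b] = y^2*z^2 - 2*x*y*z + x^2 - 2
trace(b^2 a^-1 b^2 a) = trace(b^2 a b^2)*trace(a) - trace(b^2 a b^2 a)   [inverse elimination on a] = x*y^3*z - x^2*y^2 - y^2*z^2 + 2
next, trace(a^-1 b^2 a^-1 b^2) = trace(b^2 a^-1 b^2)*trace(a) - trace(b^2 a^-1 b^2 a)   [inverse elimination on a] = x^2*y^4 - 2*x*y^3*z - 2*x^2*y^2 + y^2*z^2 + 2*x*y*z + x^2 - 2
next, trace(b^2 a b^3) = trace(b)*trace(b^3 a b) - trace(b^3 a)   [square of b] = y^4*z - x*y^3 - 3*y^2*z + 2*x*y + z
trace(b^2 a b^3 a) = trace(b)*trace(a b^2 a b^2) - trace(a b^2 a b)   [square of b] = y^3*z^2 - 2*x*y^2*z + x^2*y - y*z^2 + x*z - y
next, trace(b^2 a^-1 b^2 a b) = trace(b^2 a b^3)*trace(a) - trace(b^2 a b^3 a)   [inverse elimination on a] = x*y^4*z - x^2*y^3 - y^3*z^2 - x*y^2*z + x^2*y + y*z^2 + y
and trace(b a b a b^2) = trace(b)*trace(b a b a b) - trace(b a b a)   [square of b] = y^2*z^2 - x*y*z - y^2 - z^2 + 2
next, trace(b^2 a b a b^2) = trace(b)*trace(b a b a b^2) - trace(b a b a b)   [square of b] = y^3*z^2 - x*y^2*z - y^3 - 2*y*z^2 + x*z + 3*y
trace(a b a b a b) = trace(a b)*trace(a b a b) - trace(a^-1 b^-1)   [split at a repeated a] = z^3 - 3*z
and trace(a b a b a) = trace(a)*trace(b a b a) - trace(b a b)   [square of a] = x*z^2 - y*z - x
next, trace(a b^2 a b a b) = trace(b)*trace(a b a b a b) - trace(a b a b a)   [square of b] = y*z^3 - x*z^2 - 2*y*z + x
next, trace(a b a^2) = trace(a)*trace(b a^2) - trace(b a)   [square of a] = x^2*z - x*y - z
next, trace(a b^2 a b a) = trace(b)*trace(a b a^2 b) - trace(a b a^2)   [square of b] = x*y*z^2 - x^2*z - y^2*z + z
next, trace(b^2 a b a b^2 a) = trace(b)*trace(a b^2 a b a b) - trace(a b^2 a b a)   [square of b] = y^2*z^3 - 2*x*y*z^2 + x^2*z - y^2*z + x*y - z
next, trace(b^2 a^-1 b^2 a b a) = trace(b^2 a b a b^2)*trace(a) - trace(b^2 a b a b^2 a)   [inverse elimination on a] = x*y^3*z^2 - x^2*y^2*z - y^2*z^3 - x*y^3 + y^2*z + 2*x*y + z
trace(b^2 a^-1 b^2 a b a^-1) = trace(b^2 a^-1 b^2 a b)*trace(a) - trace(b^2 a^-1 b^2 a b a)   [inverse elimination on a] = x^2*y^4*z - x^3*y^3 - 2*x*y^3*z^2 + y^2*z^3 + x^3*y + x*y^3 + x*y*z^2 - y^2*z - x*y - z
and trace(a^-2 b^2 a^-1 b^2 a b) = trace(b^2 a^-1 b^2 a b a^-1)*trace(a) - trace(b^2 a^-1 b^2 a b)   [inverse elimination on a] = x^3*y^4*z - x^4*y^3 - 2*x^2*y^3*z^2 - x*y^4*z + x*y^2*z^3 + x^4*y + 2*x^2*y^3 + x^2*y*z^2 + y^3*z^2 - 2*x^2*y - y*z^2 - x*z - y
trace(b^-1 a^-2 b^2 a^-1 b^2 a) = trace(a^-2 b^2 a^-1 b^2 a)*trace(b) - trace(a^-2 b^2 a^-1 b^2 a b)   [inverse elimination on b] = -x^3*y^4*z + x^4*y^3 + x^2*y^5 + 2*x^2*y^3*z^2 - x*y^4*z - x*y^2*z^3 - x^4*y - 4*x^2*y^3 - x^2*y*z^2 + 2*x*y^2*z + 3*x^2*y + y*z^2 + x*z - y
trace(b^2 a^-1 b^-1 a^-2 b^2 a^-1) = trace(b^-1 a^-2 b^2 a^-1 b^2)*trace(a) - trace(b^-1 a^-2 b^2 a^-1 b^2 a)   [inverse elimination on a] = x^3*y^4*z - x^2*y^5 - 2*x^2*y^3*z^2 - 2*x^3*y^2*z + x*y^4*z + x*y^2*z^3 + 3*x^2*y^3 + 2*x^2*y*z^2 + x^3*z - x*y^2*z - 2*x^2*y - y*z^2 - 2*x*z + y

x^3*y^4*z - x^2*y^5 - 2*x^2*y^3*z^2 - 2*x^3*y^2*z + x*y^4*z + x*y^2*z^3 + 3*x^2*y^3 + 2*x^2*y*z^2 + x^3*z - x*y^2*z - 2*x^2*y - y*z^2 - 2*x*z + y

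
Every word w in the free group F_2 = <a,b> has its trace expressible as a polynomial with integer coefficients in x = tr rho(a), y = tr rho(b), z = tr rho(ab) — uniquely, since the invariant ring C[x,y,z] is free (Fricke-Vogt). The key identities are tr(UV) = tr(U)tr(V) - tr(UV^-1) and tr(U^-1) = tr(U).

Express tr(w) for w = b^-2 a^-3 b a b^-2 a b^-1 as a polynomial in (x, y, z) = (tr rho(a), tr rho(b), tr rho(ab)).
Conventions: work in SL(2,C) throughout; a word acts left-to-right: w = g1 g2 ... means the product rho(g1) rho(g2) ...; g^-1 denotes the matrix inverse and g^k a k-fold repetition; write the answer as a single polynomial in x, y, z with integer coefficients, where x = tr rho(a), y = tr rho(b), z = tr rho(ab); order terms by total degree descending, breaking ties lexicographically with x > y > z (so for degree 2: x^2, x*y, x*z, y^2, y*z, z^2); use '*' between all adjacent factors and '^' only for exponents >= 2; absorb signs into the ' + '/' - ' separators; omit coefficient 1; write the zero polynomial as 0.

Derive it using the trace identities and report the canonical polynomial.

-x^4*y^5*z + x^5*y^4 + x^3*y^6 + 2*x^3*y^4*z^2 + x^4*y^3*z - x^2*y^3*z^3 - 2*x^5*y^2 - 7*x^3*y^4 - 3*x^3*y^2*z^2 - x*y^6 - 2*x*y^4*z^2 + 5*x^2*y^3*z + x^2*y*z^3 + y^5*z + y^3*z^3 + x^5 + 10*x^3*y^2 + x^3*z^2 + 5*x*y^4 + 2*x*y^2*z^2 - 4*x^2*y*z - 4*y^3*z - y*z^3 - 5*x^3 - 6*x*y^2 - x*z^2 + 2*y*z + 5*x

so trace(a^2 b) = trace(a)*trace(b a) - trace(b)   [square of a] = x*z - y
reduce: trace(a^2) = trace(a)*trace(a) - trace(1)   [square of a] = x^2 - 2
trace(b a^2 b) = trace(b)*trace(a^2 b) - trace(a^2)   [square of b] = x*y*z - x^2 - y^2 + 2
so trace(b a b a) = trace(b a)*trace(b a) - trace(1)   [split at a repeated b] = z^2 - 2
trace(b a b) = trace(b)*trace(a b) - trace(a)   [square of b] = y*z - x
trace(b a^2 b a) = trace(a)*trace(b a b a) - trace(b a b)   [square of a] = x*z^2 - y*z - x
trace(a b a^-1 b a) = trace(b a^2 b)*trace(a) - trace(b a^2 b a)   [inverse elimination on a] = x^2*y*z - x^3 - x*y^2 - x*z^2 + y*z + 3*x
trace(b a b a b) = trace(b)*trace(a b a b) - trace(a b a)   [square of b] = y*z^2 - x*z - y
trace(b a b a b a) = trace(a b)*trace(a b a b) - trace(a^-1 b^-1)   [split at a repeated a] = z^3 - 3*z
trace(a b a^-1 b a b) = trace(b a b a b)*trace(a) - trace(b a b a b a)   [inverse elimination on a] = x*y*z^2 - x^2*z - z^3 - x*y + 3*z
trace(a^-1 b a b^-1 a b) = trace(a b a^-1 b a)*trace(b) - trace(a b a^-1 b a b)   [inverse elimination on b] = x^2*y^2*z - x^3*y - x*y^3 - 2*x*y*z^2 + x^2*z + y^2*z + z^3 + 4*x*y - 3*z
so trace(a^-1 b a b^-1 a b^-1) = trace(a^-1 b a b^-1 a)*trace(b) - trace(a^-1 b a b^-1 a b)   [inverse elimination on b] = -x^2*y^2*z + x^3*y + x*y^3 + 2*x*y*z^2 - x^2*z - y^2*z - z^3 - 3*x*y + 3*z
so trace(b^-1 a^-1 b a b^-1 a b^-1) = trace(a^-1 b a b^-1 a b^-1)*trace(b) - trace(a^-1 b a b^-1 a)   [inverse elimination on b] = -x^2*y^3*z + x^3*y^2 + x*y^4 + 2*x*y^2*z^2 - x^2*y*z - y^3*z - y*z^3 - 3*x*y^2 + 3*y*z - x
so trace(a^-1 b a b^-1 a b^-3) = trace(b^-1 a^-1 b a b^-1 a b^-1)*trace(b) - trace(b^-1 a^-1 b a b^-1 a)   [inverse elimination on b] = -x^2*y^4*z + x^3*y^3 + x*y^5 + 2*x*y^3*z^2 - y^4*z - y^2*z^3 - x^3*y - 4*x*y^3 - 2*x*y*z^2 + x^2*z + 4*y^2*z + z^3 + 2*x*y - 3*z
trace(b^-1 a^2) = trace(a^2)*trace(b) - trace(a^2 b)   [inverse elimination on b] = x^2*y - x*z - y
reduce: trace(a b^-2 a) = trace(b^-1 a^2)*trace(b) - trace(b^-1 a^2 b)   [inverse elimination on b] = x^2*y^2 - x*y*z - x^2 - y^2 + 2
so trace(b^-1 a b a) = trace(a b a)*trace(b) - trace(a b a b)   [inverse elimination on b] = x*y*z - y^2 - z^2 + 2
trace(a b^-2 a b) = trace(b^-1 a b a)*trace(b) - trace(b^-1 a b a b)   [inverse elimination on b] = x*y^2*z - y^3 - y*z^2 - x*z + 3*y
so trace(a b^-1 a b^-2) = trace(a b^-2 a)*trace(b) - trace(a b^-2 a b)   [inverse elimination on b] = x^2*y^3 - 2*x*y^2*z - x^2*y + y*z^2 + x*z - y
trace(a^-1 b a b^-1 a b^-3 a^-1) = trace(a^-1 b a b^-1 a b^-3)*trace(a) - trace(a^-1 b a b^-1 a b^-3 a)   [inverse elimination on a] = -x^3*y^4*z + x^4*y^3 + x^2*y^5 + 2*x^2*y^3*z^2 - x*y^4*z - x*y^2*z^3 - x^4*y - 5*x^2*y^3 - 2*x^2*y*z^2 + x^3*z + 6*x*y^2*z + x*z^3 + 3*x^2*y - y*z^2 - 4*x*z + y
trace(b^-1 a b^-3 a^-3 b a) = trace(a^-1 b a b^-1 a b^-3 a^-1)*trace(a) - trace(a^-1 b a b^-1 a b^-3)   [inverse elimination on a] = -x^4*y^4*z + x^5*y^3 + x^3*y^5 + 2*x^3*y^3*z^2 - x^2*y^2*z^3 - x^5*y - 6*x^3*y^3 - 2*x^3*y*z^2 - x*y^5 - 2*x*y^3*z^2 + x^4*z + 6*x^2*y^2*z + x^2*z^3 + y^4*z + y^2*z^3 + 4*x^3*y + 4*x*y^3 + x*y*z^2 - 5*x^2*z - 4*y^2*z - z^3 - x*y + 3*z
trace(a b a^2) = trace(a)*trace(b a^2) - trace(b a)   [square of a] = x^2*z - x*y - z
trace(b a^2 b^-1 a) = trace(a b a^2)*trace(b) - trace(a b a^2 b)   [inverse elimination on b] = x^2*y*z - x*y^2 - x*z^2 + x
trace(a^-1 b a^2 b^-1) = trace(b a^2 b^-1)*trace(a) - trace(b a^2 b^-1 a)   [inverse elimination on a] = -x^2*y*z + x^3 + x*y^2 + x*z^2 - 3*x
so trace(a^-1 b a^2 b^-2) = trace(a^-1 b a^2 b^-1)*trace(b) - trace(a^-1 b a^2)   [inverse elimination on b] = -x^2*y^2*z + x^3*y + x*y^3 + x*y*z^2 - 3*x*y - z
trace(b^-2 a^-2 b a^2) = trace(a^-1 b a^2 b^-2)*trace(a) - trace(a^-1 b a^2 b^-2 a)   [inverse elimination on a] = -x^3*y^2*z + x^4*y + x^2*y^3 + x^2*y*z^2 - 4*x^2*y + y
reduce: trace(b^-1 a^-2 b a^2) = trace(a^-1 b a^2 b^-1)*trace(a) - trace(a^-1 b a^2 b^-1 a)   [inverse elimination on a] = -x^3*y*z + x^4 + x^2*y^2 + x^2*z^2 - 4*x^2 + 2
trace(a^-1 b a^2 b^-3 a^-1) = trace(b^-2 a^-2 b a^2)*trace(b) - trace(b^-2 a^-2 b a^2 b)   [inverse elimination on b] = -x^3*y^3*z + x^4*y^2 + x^2*y^4 + x^2*y^2*z^2 + x^3*y*z - x^4 - 5*x^2*y^2 - x^2*z^2 + 4*x^2 + y^2 - 2
reduce: trace(b^-2 a b a^2) = trace(a b a^2 b^-1)*trace(b) - trace(a b a^2)   [inverse elimination on b] = x^2*y^2*z - x*y^3 - x*y*z^2 - x^2*z + 2*x*y + z
so trace(b a^2 b^-3 a) = trace(b^-2 a b a^2)*trace(b) - trace(b^-2 a b a^2 b)   [inverse elimination on b] = x^2*y^3*z - x*y^4 - x*y^2*z^2 - 2*x^2*y*z + 3*x*y^2 + x*z^2 + y*z - x
trace(a^-1 b a^2 b^-3) = trace(b a^2 b^-3)*trace(a) - trace(b a^2 b^-3 a)   [inverse elimination on a] = -x^2*y^3*z + x^3*y^2 + x*y^4 + x*y^2*z^2 + x^2*y*z - x^3 - 4*x*y^2 - x*z^2 - y*z + 3*x
so trace(a b^-3 a^-3 b a) = trace(a^-1 b a^2 b^-3 a^-1)*trace(a) - trace(a^-1 b a^2 b^-3)   [inverse elimination on a] = -x^4*y^3*z + x^5*y^2 + x^3*y^4 + x^3*y^2*z^2 + x^4*y*z + x^2*y^3*z - x^5 - 6*x^3*y^2 - x^3*z^2 - x*y^4 - x*y^2*z^2 - x^2*y*z + 5*x^3 + 5*x*y^2 + x*z^2 + y*z - 5*x
trace(b^-2 a^-3 b a b^-2 a b^-1) = trace(b^-1 a b^-3 a^-3 b a)*trace(b) - trace(b^-1 a b^-3 a^-3 b a b)   [inverse elimination on b] = -x^4*y^5*z + x^5*y^4 + x^3*y^6 + 2*x^3*y^4*z^2 + x^4*y^3*z - x^2*y^3*z^3 - 2*x^5*y^2 - 7*x^3*y^4 - 3*x^3*y^2*z^2 - x*y^6 - 2*x*y^4*z^2 + 5*x^2*y^3*z + x^2*y*z^3 + y^5*z + y^3*z^3 + x^5 + 10*x^3*y^2 + x^3*z^2 + 5*x*y^4 + 2*x*y^2*z^2 - 4*x^2*y*z - 4*y^3*z - y*z^3 - 5*x^3 - 6*x*y^2 - x*z^2 + 2*y*z + 5*x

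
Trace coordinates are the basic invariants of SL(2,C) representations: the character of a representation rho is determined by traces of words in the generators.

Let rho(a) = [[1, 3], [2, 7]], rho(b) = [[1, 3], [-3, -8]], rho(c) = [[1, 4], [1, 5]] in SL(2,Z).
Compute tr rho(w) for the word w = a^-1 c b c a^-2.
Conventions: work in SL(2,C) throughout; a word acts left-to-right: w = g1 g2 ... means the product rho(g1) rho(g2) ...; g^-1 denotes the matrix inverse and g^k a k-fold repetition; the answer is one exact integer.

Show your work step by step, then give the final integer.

2878

rho(a^-1) = [[7, -3], [-2, 1]]
... * rho(c) = [[1, 4], [1, 5]]  ->  [[4, 13], [-1, -3]]
... * rho(b) = [[1, 3], [-3, -8]]  ->  [[-35, -92], [8, 21]]
... * rho(c) = [[1, 4], [1, 5]]  ->  [[-127, -600], [29, 137]]
... * rho(a^-1) = [[7, -3], [-2, 1]]  ->  [[311, -219], [-71, 50]]
... * rho(a^-1) = [[7, -3], [-2, 1]]  ->  [[2615, -1152], [-597, 263]]
tr = 2615 + 263 = 2878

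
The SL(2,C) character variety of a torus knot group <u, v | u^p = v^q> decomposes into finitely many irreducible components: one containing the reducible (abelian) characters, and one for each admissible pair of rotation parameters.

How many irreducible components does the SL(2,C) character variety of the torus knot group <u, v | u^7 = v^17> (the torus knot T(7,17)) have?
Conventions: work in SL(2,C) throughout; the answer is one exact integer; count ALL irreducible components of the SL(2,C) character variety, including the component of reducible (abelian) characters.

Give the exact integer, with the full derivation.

49

In the torus knot group T(7,17), u^7 = v^17 is central, so an irreducible representation sends it to +I or -I (Schur).
This locks tr(u) to 2*cos(pi*alpha/7), alpha in 1..6, and tr(v) to 2*cos(pi*beta/17), beta in 1..16, on each component of irreducible characters.
Consistency of u^7 = (-1)^alpha I with v^17 = (-1)^beta I forces alpha = beta (mod 2).
Counting: 3 odd alphas x 8 odd betas + 3 even alphas x 8 even betas = 24 + 24 = 48.
components with irreducible characters: 48; plus the single component of reducible (abelian) characters: total 49.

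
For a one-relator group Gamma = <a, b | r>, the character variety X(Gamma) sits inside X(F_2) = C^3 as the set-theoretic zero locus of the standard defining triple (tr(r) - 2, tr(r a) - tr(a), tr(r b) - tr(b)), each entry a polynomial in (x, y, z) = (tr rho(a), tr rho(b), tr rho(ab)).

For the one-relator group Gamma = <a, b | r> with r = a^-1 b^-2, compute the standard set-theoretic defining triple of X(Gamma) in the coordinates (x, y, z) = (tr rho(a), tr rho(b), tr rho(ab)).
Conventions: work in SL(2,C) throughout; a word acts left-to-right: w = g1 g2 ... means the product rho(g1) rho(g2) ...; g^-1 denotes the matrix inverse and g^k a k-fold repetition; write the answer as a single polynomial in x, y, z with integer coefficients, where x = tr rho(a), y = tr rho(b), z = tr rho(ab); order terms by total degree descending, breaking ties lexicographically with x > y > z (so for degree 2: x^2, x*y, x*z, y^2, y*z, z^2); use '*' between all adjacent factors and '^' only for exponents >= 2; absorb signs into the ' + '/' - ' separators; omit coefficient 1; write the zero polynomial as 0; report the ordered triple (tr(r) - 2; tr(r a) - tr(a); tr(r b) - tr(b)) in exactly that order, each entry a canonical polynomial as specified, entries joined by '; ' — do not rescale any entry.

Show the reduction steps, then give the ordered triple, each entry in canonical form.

reduce: trace(b^-1) = trace(b) = y
reduce: trace(b^-1 a) = trace(a)*trace(b) - trace(a b) = x*y - z
so trace(a^-1 b^-1) = trace(b^-1)*trace(a) - trace(b^-1 a) = z
trace(a^-1 b^-2) = trace(a^-1 b^-1)*trace(b) - trace(a^-1) = y*z - x
trace(b^-2) = trace(b^-1)*trace(b) - trace(1)   [inverse elimination on b] = y^2 - 2
assemble the triple (trace(r) - 2; trace(r a) - x; trace(r b) - y)

y*z - x - 2; y^2 - x - 2; -y + z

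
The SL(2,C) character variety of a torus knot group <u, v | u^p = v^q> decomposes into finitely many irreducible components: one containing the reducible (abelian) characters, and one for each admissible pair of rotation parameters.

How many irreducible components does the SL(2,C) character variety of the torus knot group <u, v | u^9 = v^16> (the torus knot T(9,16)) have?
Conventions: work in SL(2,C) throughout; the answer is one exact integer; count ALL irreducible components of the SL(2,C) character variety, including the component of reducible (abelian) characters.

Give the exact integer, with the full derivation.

In the torus knot group T(9,16), u^9 = v^16 is central, so an irreducible representation sends it to +I or -I (Schur).
On an irreducible component, tr(u) is locked at 2*cos(pi*alpha/9) for some alpha in 1..8, and tr(v) at 2*cos(pi*beta/16) for some beta in 1..15.
Consistency of u^9 = (-1)^alpha I with v^16 = (-1)^beta I forces alpha = beta (mod 2).
Counting: 4 odd alphas x 8 odd betas + 4 even alphas x 7 even betas = 32 + 28 = 60.
That is 60 components of irreducible characters, and with the reducible (abelian) component the total is 61.

61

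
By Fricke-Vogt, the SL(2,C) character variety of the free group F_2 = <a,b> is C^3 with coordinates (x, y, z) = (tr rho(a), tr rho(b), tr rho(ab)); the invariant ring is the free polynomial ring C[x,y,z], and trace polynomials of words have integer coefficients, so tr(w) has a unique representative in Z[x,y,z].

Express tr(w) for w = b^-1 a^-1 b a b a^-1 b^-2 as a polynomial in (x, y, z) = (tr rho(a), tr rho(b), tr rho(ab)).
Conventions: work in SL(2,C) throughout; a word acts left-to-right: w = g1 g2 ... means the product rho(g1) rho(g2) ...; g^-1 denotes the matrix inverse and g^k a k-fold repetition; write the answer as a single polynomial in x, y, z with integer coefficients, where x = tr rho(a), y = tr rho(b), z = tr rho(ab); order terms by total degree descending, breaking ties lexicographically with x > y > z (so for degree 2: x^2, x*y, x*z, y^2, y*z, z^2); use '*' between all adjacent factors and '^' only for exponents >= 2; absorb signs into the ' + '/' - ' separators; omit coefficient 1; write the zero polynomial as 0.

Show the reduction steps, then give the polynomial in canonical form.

trace(a b a) = trace(a) * trace(b a) - trace(b) = x*z - y
next, trace(a b a b) = trace(a b) * trace(a b) - trace(1)   [split at repeated a] = z^2 - 2
trace(b a b^-1 a) = trace(a b a) * trace(b) - trace(a b a b) = x*y*z - y^2 - z^2 + 2
trace(b^-1 a^-1 b a) = trace(b a b^-1) * trace(a) - trace(b a b^-1 a) = -x*y*z + x^2 + y^2 + z^2 - 2
and trace(b a b) = trace(b) * trace(a b) - trace(a) = y*z - x
next, trace(b a b a b) = trace(b) * trace(a b a b) - trace(a b a) = y*z^2 - x*z - y
trace(b a b a b a) = trace(a b a b) * trace(a b) - trace(b a)   [split at repeated a] = z^3 - 3*z
next, trace(a^-1 b a b a b) = trace(b a b a b) * trace(a) - trace(b a b a b a) = x*y*z^2 - x^2*z - z^3 - x*y + 3*z
trace(a^-1 b a b a b^-1) = trace(a^-1 b a b a) * trace(b) - trace(a^-1 b a b a b) = -x*y*z^2 + x^2*z + y^2*z + z^3 - 3*z
trace(b^-2 a^-1 b a b a) = trace(a^-1 b a b a b^-1) * trace(b) - trace(a^-1 b a b a) = -x*y^2*z^2 + x^2*y*z + y^3*z + y*z^3 - 4*y*z + x
and trace(b^-2 a^-1 b a b a^-1) = trace(b^-2 a^-1 b a b) * trace(a) - trace(b^-2 a^-1 b a b a) = x*y^2*z^2 - 2*x^2*y*z - y^3*z - y*z^3 + x^3 + x*y^2 + x*z^2 + 4*y*z - 3*x
and trace(b a b a^-1 b^-1 a) = trace(a b a b a^-1) * trace(b) - trace(a b a b a^-1 b) = -x*y*z^2 + x^2*z + y^2*z + z^3 - 3*z
trace(b^-1 a^-1 b a b a^-1) = trace(b a b a^-1 b^-1) * trace(a) - trace(b a b a^-1 b^-1 a) = x*y*z^2 - x^2*z - y^2*z - z^3 + x*y + 3*z
trace(b^-1 a^-1 b a b a^-1 b^-2) = trace(b^-2 a^-1 b a b a^-1) * trace(b) - trace(b^-2 a^-1 b a b a^-1 b) = x*y^3*z^2 - 2*x^2*y^2*z - y^4*z - y^2*z^3 + x^3*y + x*y^3 + x^2*z + 5*y^2*z + z^3 - 4*x*y - 3*z

x*y^3*z^2 - 2*x^2*y^2*z - y^4*z - y^2*z^3 + x^3*y + x*y^3 + x^2*z + 5*y^2*z + z^3 - 4*x*y - 3*z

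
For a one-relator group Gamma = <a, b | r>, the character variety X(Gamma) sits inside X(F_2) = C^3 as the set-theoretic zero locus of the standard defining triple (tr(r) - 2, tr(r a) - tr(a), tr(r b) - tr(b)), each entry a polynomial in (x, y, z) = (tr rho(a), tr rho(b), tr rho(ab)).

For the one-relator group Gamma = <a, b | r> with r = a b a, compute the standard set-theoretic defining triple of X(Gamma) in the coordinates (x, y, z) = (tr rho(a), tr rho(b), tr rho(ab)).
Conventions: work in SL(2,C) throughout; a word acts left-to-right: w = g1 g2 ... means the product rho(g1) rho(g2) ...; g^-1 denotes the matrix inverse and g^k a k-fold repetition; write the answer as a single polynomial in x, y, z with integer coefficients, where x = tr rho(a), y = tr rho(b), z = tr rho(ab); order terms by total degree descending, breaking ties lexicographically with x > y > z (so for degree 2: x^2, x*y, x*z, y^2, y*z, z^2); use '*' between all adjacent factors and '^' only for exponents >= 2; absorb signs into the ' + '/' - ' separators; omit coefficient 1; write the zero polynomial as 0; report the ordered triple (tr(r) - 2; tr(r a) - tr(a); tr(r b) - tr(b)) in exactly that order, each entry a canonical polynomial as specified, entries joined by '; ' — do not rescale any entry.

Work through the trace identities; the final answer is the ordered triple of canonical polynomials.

next, trace(a b a) = trace(a) * trace(b a) - trace(b)  (reduce the a square) = x*z - y
trace(a b a^2) = trace(a) * trace(a b a) - trace(a b)   [square of a] = x^2*z - x*y - z
trace(a b a b) = trace(b a) * trace(b a) - trace(1)   [split at a repeated b] = z^2 - 2
assemble the triple (trace(r) - 2; trace(r a) - x; trace(r b) - y)

x*z - y - 2; x^2*z - x*y - x - z; z^2 - y - 2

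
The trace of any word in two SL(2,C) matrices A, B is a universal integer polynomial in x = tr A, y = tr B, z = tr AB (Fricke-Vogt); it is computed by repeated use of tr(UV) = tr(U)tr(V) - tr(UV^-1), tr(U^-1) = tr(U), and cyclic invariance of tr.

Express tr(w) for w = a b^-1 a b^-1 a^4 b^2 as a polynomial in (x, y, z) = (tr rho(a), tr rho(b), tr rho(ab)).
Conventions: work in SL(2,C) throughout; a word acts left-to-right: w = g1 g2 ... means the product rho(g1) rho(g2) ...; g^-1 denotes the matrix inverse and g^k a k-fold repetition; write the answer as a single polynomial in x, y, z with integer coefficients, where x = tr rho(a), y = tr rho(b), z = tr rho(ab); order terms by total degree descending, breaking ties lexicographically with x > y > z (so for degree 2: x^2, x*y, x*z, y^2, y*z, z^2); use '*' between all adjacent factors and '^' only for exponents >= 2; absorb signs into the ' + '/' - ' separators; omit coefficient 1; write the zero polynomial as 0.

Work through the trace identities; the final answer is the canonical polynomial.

x^5*y^3*z - x^6*y^2 - x^4*y^4 - 2*x^4*y^2*z^2 + 2*x^5*y*z - x^3*y^3*z + x^3*y*z^3 + 5*x^4*y^2 - x^4*z^2 + 2*x^2*y^4 + 4*x^2*y^2*z^2 - 9*x^3*y*z - 2*x*y^3*z - 2*x*y*z^3 + x^4 - 5*x^2*y^2 + 3*x^2*z^2 + 9*x*y*z - 4*x^2 - y^2 - z^2 + 2

tr(a b a) = tr(a) tr(b a) - tr(b) = x*z - y
next, tr(a^3 b) = tr(a) tr(a b a) - tr(a b) = x^2*z - x*y - z
next, tr(a^2) = tr(a) tr(a) - tr(1) = x^2 - 2
and tr(a^3) = tr(a) tr(a^2) - tr(a) = x^3 - 3*x
and tr(b^2 a^3) = tr(b) tr(a^3 b) - tr(a^3) = x^2*y*z - x^3 - x*y^2 - y*z + 3*x
tr(b^2 a^2) = tr(b) tr(a^2 b) - tr(a^2) = x*y*z - x^2 - y^2 + 2
tr(a^3 b^2 a) = tr(a) tr(b^2 a^3) - tr(b^2 a^2) = x^3*y*z - x^4 - x^2*y^2 - 2*x*y*z + 4*x^2 + y^2 - 2
and tr(a^3 b^2 a^2) = tr(a) tr(a^3 b^2 a) - tr(a^3 b^2) = x^4*y*z - x^5 - x^3*y^2 - 3*x^2*y*z + 5*x^3 + 2*x*y^2 + y*z - 5*x
tr(a^4 b^2 a^2) = tr(a) tr(a^3 b^2 a^2) - tr(a^3 b^2 a) = x^5*y*z - x^6 - x^4*y^2 - 4*x^3*y*z + 6*x^4 + 3*x^2*y^2 + 3*x*y*z - 9*x^2 - y^2 + 2
and tr(b a b a) = tr(a b) tr(a b) - tr(1) = z^2 - 2
and tr(b a b) = tr(b) tr(a b) - tr(a) = y*z - x
next, tr(b a^2 b a) = tr(a) tr(b a b a) - tr(b a b) = x*z^2 - y*z - x
tr(a^2 b a^2 b) = tr(a) tr(b a^2 b a) - tr(b a^2 b) = x^2*z^2 - 2*x*y*z + y^2 - 2
tr(a^2 b a^2) = tr(a) tr(a^2 b a) - tr(a^2 b) = x^3*z - x^2*y - 2*x*z + y
tr(b^2 a^2 b a^2) = tr(b) tr(a^2 b a^2 b) - tr(a^2 b a^2) = x^2*y*z^2 - x^3*z - 2*x*y^2*z + x^2*y + y^3 + 2*x*z - 3*y
tr(b a b^2 a) = tr(b) tr(a b a b) - tr(a b a) = y*z^2 - x*z - y
tr(b a b^2) = tr(b) tr(a b^2) - tr(a b) = y^2*z - x*y - z
tr(b^2 a^2 b a) = tr(a) tr(b a b^2 a) - tr(b a b^2) = x*y*z^2 - x^2*z - y^2*z + z
next, tr(b^2 a^2 b a^3) = tr(a) tr(b^2 a^2 b a^2) - tr(b^2 a^2 b a) = x^3*y*z^2 - x^4*z - 2*x^2*y^2*z + x^3*y + x*y^3 - x*y*z^2 + 3*x^2*z + y^2*z - 3*x*y - z
tr(a^4 b^2 a^2 b) = tr(a) tr(b^2 a^2 b a^3) - tr(b^2 a^2 b a^2) = x^4*y*z^2 - x^5*z - 2*x^3*y^2*z + x^4*y + x^2*y^3 - 2*x^2*y*z^2 + 4*x^3*z + 3*x*y^2*z - 4*x^2*y - y^3 - 3*x*z + 3*y
and tr(a b^-1 a^4 b^2 a) = tr(a^4 b^2 a^2) tr(b) - tr(a^4 b^2 a^2 b) = x^5*y^2*z - x^6*y - x^4*y^3 - x^4*y*z^2 + x^5*z - 2*x^3*y^2*z + 5*x^4*y + 2*x^2*y^3 + 2*x^2*y*z^2 - 4*x^3*z - 5*x^2*y + 3*x*z - y
tr(a b a^3 b) = tr(a) tr(a b a b a) - tr(a b a b) = x^2*z^2 - x*y*z - x^2 - z^2 + 2
next, tr(b^2 a b a^3) = tr(b) tr(a b a^3 b) - tr(a b a^3) = x^2*y*z^2 - x^3*z - x*y^2*z - y*z^2 + 2*x*z + y
tr(b^2 a b a^2) = tr(b) tr(a b a^2 b) - tr(a b a^2) = x*y*z^2 - x^2*z - y^2*z + z
tr(a^2 b^2 a b a^2) = tr(a) tr(b^2 a b a^3) - tr(b^2 a b a^2) = x^3*y*z^2 - x^4*z - x^2*y^2*z - 2*x*y*z^2 + 3*x^2*z + y^2*z + x*y - z
tr(a^4 b^2 a b a) = tr(a) tr(a^2 b^2 a b a^2) - tr(a^2 b^2 a b a) = x^4*y*z^2 - x^5*z - x^3*y^2*z - 3*x^2*y*z^2 + 4*x^3*z + 2*x*y^2*z + x^2*y + y*z^2 - 3*x*z - y
tr(b a b a b a) = tr(b a b a) tr(b a) - tr(a b) = z^3 - 3*z
next, tr(a b a b a^2 b) = tr(a) tr(b a b a b a) - tr(b a b a b) = x*z^3 - y*z^2 - 2*x*z + y
next, tr(a b^2 a b a b a) = tr(b) tr(a b a b a^2 b) - tr(a b a b a^2) = x*y*z^3 - x^2*z^2 - y^2*z^2 - x*y*z + x^2 + y^2 + z^2 - 2
tr(a b^2 a b a b) = tr(b) tr(a b a b a b) - tr(a b a b a) = y*z^3 - x*z^2 - 2*y*z + x
and tr(a b^2 a b a b a^2) = tr(a) tr(a b^2 a b a b a) - tr(a b^2 a b a b) = x^2*y*z^3 - x^3*z^2 - x*y^2*z^2 - x^2*y*z - y*z^3 + x^3 + x*y^2 + 2*x*z^2 + 2*y*z - 3*x
next, tr(a^4 b^2 a b a b) = tr(a) tr(a b^2 a b a b a^2) - tr(a b^2 a b a b a) = x^3*y*z^3 - x^4*z^2 - x^2*y^2*z^2 - x^3*y*z - 2*x*y*z^3 + x^4 + x^2*y^2 + 3*x^2*z^2 + y^2*z^2 + 3*x*y*z - 4*x^2 - y^2 - z^2 + 2
tr(a b^-1 a^4 b^2 a b) = tr(a^4 b^2 a b a) tr(b) - tr(a^4 b^2 a b a b) = x^4*y^2*z^2 - x^5*y*z - x^3*y^3*z - x^3*y*z^3 + x^4*z^2 - 2*x^2*y^2*z^2 + 5*x^3*y*z + 2*x*y^3*z + 2*x*y*z^3 - x^4 - 3*x^2*z^2 - 6*x*y*z + 4*x^2 + z^2 - 2
next, tr(a b^-1 a b^-1 a^4 b^2) = tr(a b^-1 a^4 b^2 a) tr(b) - tr(a b^-1 a^4 b^2 a b) = x^5*y^3*z - x^6*y^2 - x^4*y^4 - 2*x^4*y^2*z^2 + 2*x^5*y*z - x^3*y^3*z + x^3*y*z^3 + 5*x^4*y^2 - x^4*z^2 + 2*x^2*y^4 + 4*x^2*y^2*z^2 - 9*x^3*y*z - 2*x*y^3*z - 2*x*y*z^3 + x^4 - 5*x^2*y^2 + 3*x^2*z^2 + 9*x*y*z - 4*x^2 - y^2 - z^2 + 2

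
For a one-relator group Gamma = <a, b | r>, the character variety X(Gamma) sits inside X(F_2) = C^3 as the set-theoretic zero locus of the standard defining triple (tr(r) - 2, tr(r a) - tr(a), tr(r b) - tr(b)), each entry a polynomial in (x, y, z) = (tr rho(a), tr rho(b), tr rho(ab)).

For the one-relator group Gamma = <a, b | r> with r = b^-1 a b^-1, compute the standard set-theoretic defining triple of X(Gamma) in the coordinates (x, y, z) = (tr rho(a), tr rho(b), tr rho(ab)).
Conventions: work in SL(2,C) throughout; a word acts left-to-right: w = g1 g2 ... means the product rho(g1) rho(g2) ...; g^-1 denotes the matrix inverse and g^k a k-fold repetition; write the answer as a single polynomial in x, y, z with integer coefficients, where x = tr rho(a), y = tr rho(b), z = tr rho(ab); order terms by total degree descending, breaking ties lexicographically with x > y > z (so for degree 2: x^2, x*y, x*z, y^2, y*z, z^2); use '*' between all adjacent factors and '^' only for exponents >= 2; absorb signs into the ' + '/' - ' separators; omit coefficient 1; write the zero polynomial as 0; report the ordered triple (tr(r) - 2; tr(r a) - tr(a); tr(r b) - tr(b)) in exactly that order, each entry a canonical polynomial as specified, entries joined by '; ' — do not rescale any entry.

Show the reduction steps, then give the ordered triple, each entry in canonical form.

x*y^2 - y*z - x - 2; x^2*y^2 - 2*x*y*z + z^2 - x - 2; x*y - y - z

so tr(a b^-1) = tr(a) * tr(b) - tr(a b) = x*y - z
so tr(b^-1 a b^-1) = tr(a b^-1) * tr(b) - tr(a) = x*y^2 - y*z - x
reduce: tr(a^2) = tr(a) * tr(a) - tr(1)  (reduce the a square) = x^2 - 2
tr(a^2 b) = tr(a) * tr(b a) - tr(b)  (reduce the a square) = x*z - y
reduce: tr(a b^-1 a) = tr(a^2) * tr(b) - tr(a^2 b)  (eliminate b^-1) = x^2*y - x*z - y
reduce: tr(a b a b) = tr(b a) * tr(b a) - tr(1)  (split on b) = z^2 - 2
tr(a b^-1 a b) = tr(a b a) * tr(b) - tr(a b a b)  (eliminate b^-1) = x*y*z - y^2 - z^2 + 2
so tr(b^-1 a b^-1 a) = tr(a b^-1 a) * tr(b) - tr(a b^-1 a b)  (eliminate b^-1) = x^2*y^2 - 2*x*y*z + z^2 - 2
assemble the triple (tr(r) - 2; tr(r a) - x; tr(r b) - y)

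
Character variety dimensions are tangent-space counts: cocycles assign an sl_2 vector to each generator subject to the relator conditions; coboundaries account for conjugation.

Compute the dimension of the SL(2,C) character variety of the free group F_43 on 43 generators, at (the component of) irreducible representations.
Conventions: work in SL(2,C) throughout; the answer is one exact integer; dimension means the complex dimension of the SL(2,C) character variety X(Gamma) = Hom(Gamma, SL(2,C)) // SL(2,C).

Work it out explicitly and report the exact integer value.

The free group F_43: 43 generators, no relators.
A cocycle picks one sl_2 vector per generator freely, giving dim Z^1 = 3*43 = 129.
Irreducibility makes the coboundary map sl_2 -> Z^1 injective (trivial centralizer), so dim B^1 = 3.
dim H^1 = 129 - 3 = 126, which is dim X.

126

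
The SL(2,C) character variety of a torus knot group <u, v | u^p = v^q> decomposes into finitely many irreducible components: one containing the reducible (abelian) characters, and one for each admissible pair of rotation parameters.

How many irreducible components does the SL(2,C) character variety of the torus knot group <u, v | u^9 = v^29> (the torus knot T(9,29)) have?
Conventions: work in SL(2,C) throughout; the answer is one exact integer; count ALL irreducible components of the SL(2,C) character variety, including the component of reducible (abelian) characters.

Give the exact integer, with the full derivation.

113

Gamma = < u, v | u^9 = v^29 > (torus knot T(9,29)); the central element u^9 = v^29 acts as +I or -I in any irreducible SL(2,C) representation.
This locks tr(u) to 2*cos(pi*alpha/9), alpha in 1..8, and tr(v) to 2*cos(pi*beta/29), beta in 1..28, on each component of irreducible characters.
Consistency of u^9 = (-1)^alpha I with v^29 = (-1)^beta I forces alpha = beta (mod 2).
Counting: 4 odd alphas x 14 odd betas + 4 even alphas x 14 even betas = 56 + 56 = 112.
Total: 112 irreducible-character components + 1 reducible (abelian) component = 113.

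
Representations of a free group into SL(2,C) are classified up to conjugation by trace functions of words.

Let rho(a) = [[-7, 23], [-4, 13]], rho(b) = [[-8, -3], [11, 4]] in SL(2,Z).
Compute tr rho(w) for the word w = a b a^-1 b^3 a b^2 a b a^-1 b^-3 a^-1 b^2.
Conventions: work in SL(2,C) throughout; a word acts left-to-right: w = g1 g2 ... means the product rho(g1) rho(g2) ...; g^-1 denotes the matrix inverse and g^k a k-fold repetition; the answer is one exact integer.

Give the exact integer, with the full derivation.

11080622303747286626

rho(a) = [[-7, 23], [-4, 13]]
... * rho(b) = [[-8, -3], [11, 4]]  ->  [[309, 113], [175, 64]]
... * rho(a^-1) = [[13, -23], [4, -7]]  ->  [[4469, -7898], [2531, -4473]]
... * rho(b) = [[-8, -3], [11, 4]]  ->  [[-122630, -44999], [-69451, -25485]]
... * rho(b) = [[-8, -3], [11, 4]]  ->  [[486051, 187894], [275273, 106413]]
... * rho(b) = [[-8, -3], [11, 4]]  ->  [[-1821574, -706577], [-1031641, -400167]]
... * rho(a) = [[-7, 23], [-4, 13]]  ->  [[15577326, -51081703], [8822155, -28929914]]
... * rho(b) = [[-8, -3], [11, 4]]  ->  [[-686517341, -251058790], [-388806294, -142186121]]
... * rho(b) = [[-8, -3], [11, 4]]  ->  [[2730492038, 1055316863], [1546403021, 597674398]]
... * rho(a) = [[-7, 23], [-4, 13]]  ->  [[-23334711718, 76520436093], [-13215518739, 43337036657]]
... * rho(b) = [[-8, -3], [11, 4]]  ->  [[1028402490767, 376085879526], [582431553139, 212994702845]]
... * rho(a^-1) = [[13, -23], [4, -7]]  ->  [[14873575898075, -26285858444323], [8423589002187, -14886888642112]]
... * rho(b^-1) = [[4, 3], [-11, -8]]  ->  [[348638746479853, 254907595248809], [197450131071980, 144365876143457]]
... * rho(b^-1) = [[4, 3], [-11, -8]]  ->  [[-1409428561817487, -993344522550913], [-798224113290107, -562576615931716]]
... * rho(b^-1) = [[4, 3], [-11, -8]]  ->  [[5289075500790095, 3718470494954843], [2995446322088448, 2105940587583407]]
... * rho(a^-1) = [[13, -23], [4, -7]]  ->  [[83631863490090607, -147678029982856086], [47364564537483452, -83636849521118153]]
... * rho(b) = [[-8, -3], [11, 4]]  ->  [[-2293513237732141802, -841607710401696165], [-1298921861032167299, -476641091696922968]]
... * rho(b) = [[-8, -3], [11, 4]]  ->  [[9090421087438476601, 3514108871589640746], [5148322879591185744, 1990201216308810025]]
tr = 9090421087438476601 + 1990201216308810025 = 11080622303747286626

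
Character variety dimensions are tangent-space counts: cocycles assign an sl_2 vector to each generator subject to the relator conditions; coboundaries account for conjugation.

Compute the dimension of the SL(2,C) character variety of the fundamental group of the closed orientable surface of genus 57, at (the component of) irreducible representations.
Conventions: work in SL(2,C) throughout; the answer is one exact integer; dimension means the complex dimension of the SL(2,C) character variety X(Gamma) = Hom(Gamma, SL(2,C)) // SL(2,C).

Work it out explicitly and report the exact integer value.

The genus-57 surface group: 2g = 114 generators, one relator prod [a_i, b_i].
Before the relator condition, cocycle space has dim 3*114 = 342.
d_2 is surjective at irreducible rho (its cokernel H^2 is dual to H^0 = 0), so dim Z^1 = 342 - 3 = 339.
dim B^1 = 3 (coboundaries, injective at irreducible rho).
dim X = dim H^1 = 339 - 3 = 336.

336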